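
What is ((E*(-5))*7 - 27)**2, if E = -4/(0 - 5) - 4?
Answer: 7225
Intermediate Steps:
E = -16/5 (E = -4/(-5) - 4 = -1/5*(-4) - 4 = 4/5 - 4 = -16/5 ≈ -3.2000)
((E*(-5))*7 - 27)**2 = (-16/5*(-5)*7 - 27)**2 = (16*7 - 27)**2 = (112 - 27)**2 = 85**2 = 7225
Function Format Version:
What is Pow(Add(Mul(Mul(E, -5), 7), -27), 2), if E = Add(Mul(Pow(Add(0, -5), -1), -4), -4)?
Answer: 7225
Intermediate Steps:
E = Rational(-16, 5) (E = Add(Mul(Pow(-5, -1), -4), -4) = Add(Mul(Rational(-1, 5), -4), -4) = Add(Rational(4, 5), -4) = Rational(-16, 5) ≈ -3.2000)
Pow(Add(Mul(Mul(E, -5), 7), -27), 2) = Pow(Add(Mul(Mul(Rational(-16, 5), -5), 7), -27), 2) = Pow(Add(Mul(16, 7), -27), 2) = Pow(Add(112, -27), 2) = Pow(85, 2) = 7225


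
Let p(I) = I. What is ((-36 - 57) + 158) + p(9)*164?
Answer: 1541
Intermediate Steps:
((-36 - 57) + 158) + p(9)*164 = ((-36 - 57) + 158) + 9*164 = (-93 + 158) + 1476 = 65 + 1476 = 1541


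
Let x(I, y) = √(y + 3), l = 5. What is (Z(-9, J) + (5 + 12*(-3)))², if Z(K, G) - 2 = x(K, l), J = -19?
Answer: 849 - 116*√2 ≈ 684.95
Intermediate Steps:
x(I, y) = √(3 + y)
Z(K, G) = 2 + 2*√2 (Z(K, G) = 2 + √(3 + 5) = 2 + √8 = 2 + 2*√2)
(Z(-9, J) + (5 + 12*(-3)))² = ((2 + 2*√2) + (5 + 12*(-3)))² = ((2 + 2*√2) + (5 - 36))² = ((2 + 2*√2) - 31)² = (-29 + 2*√2)²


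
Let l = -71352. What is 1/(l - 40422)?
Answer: -1/111774 ≈ -8.9466e-6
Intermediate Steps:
1/(l - 40422) = 1/(-71352 - 40422) = 1/(-111774) = -1/111774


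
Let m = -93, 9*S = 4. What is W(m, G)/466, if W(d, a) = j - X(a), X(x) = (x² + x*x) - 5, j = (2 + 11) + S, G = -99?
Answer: -88126/2097 ≈ -42.025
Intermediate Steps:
S = 4/9 (S = (⅑)*4 = 4/9 ≈ 0.44444)
j = 121/9 (j = (2 + 11) + 4/9 = 13 + 4/9 = 121/9 ≈ 13.444)
X(x) = -5 + 2*x² (X(x) = (x² + x²) - 5 = 2*x² - 5 = -5 + 2*x²)
W(d, a) = 166/9 - 2*a² (W(d, a) = 121/9 - (-5 + 2*a²) = 121/9 + (5 - 2*a²) = 166/9 - 2*a²)
W(m, G)/466 = (166/9 - 2*(-99)²)/466 = (166/9 - 2*9801)*(1/466) = (166/9 - 19602)*(1/466) = -176252/9*1/466 = -88126/2097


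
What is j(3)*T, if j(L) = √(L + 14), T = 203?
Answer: 203*√17 ≈ 836.99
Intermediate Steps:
j(L) = √(14 + L)
j(3)*T = √(14 + 3)*203 = √17*203 = 203*√17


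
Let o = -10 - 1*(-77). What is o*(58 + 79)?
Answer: 9179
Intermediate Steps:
o = 67 (o = -10 + 77 = 67)
o*(58 + 79) = 67*(58 + 79) = 67*137 = 9179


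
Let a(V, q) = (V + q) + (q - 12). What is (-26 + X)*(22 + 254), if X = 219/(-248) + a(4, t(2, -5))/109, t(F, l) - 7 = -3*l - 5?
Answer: -49697595/6758 ≈ -7353.9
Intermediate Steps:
t(F, l) = 2 - 3*l (t(F, l) = 7 + (-3*l - 5) = 7 + (-5 - 3*l) = 2 - 3*l)
a(V, q) = -12 + V + 2*q (a(V, q) = (V + q) + (-12 + q) = -12 + V + 2*q)
X = -17423/27032 (X = 219/(-248) + (-12 + 4 + 2*(2 - 3*(-5)))/109 = 219*(-1/248) + (-12 + 4 + 2*(2 + 15))*(1/109) = -219/248 + (-12 + 4 + 2*17)*(1/109) = -219/248 + (-12 + 4 + 34)*(1/109) = -219/248 + 26*(1/109) = -219/248 + 26/109 = -17423/27032 ≈ -0.64453)
(-26 + X)*(22 + 254) = (-26 - 17423/27032)*(22 + 254) = -720255/27032*276 = -49697595/6758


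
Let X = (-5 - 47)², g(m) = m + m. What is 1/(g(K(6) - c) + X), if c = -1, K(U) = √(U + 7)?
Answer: 1353/3661192 - √13/3661192 ≈ 0.00036857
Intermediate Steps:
K(U) = √(7 + U)
g(m) = 2*m
X = 2704 (X = (-52)² = 2704)
1/(g(K(6) - c) + X) = 1/(2*(√(7 + 6) - 1*(-1)) + 2704) = 1/(2*(√13 + 1) + 2704) = 1/(2*(1 + √13) + 2704) = 1/((2 + 2*√13) + 2704) = 1/(2706 + 2*√13)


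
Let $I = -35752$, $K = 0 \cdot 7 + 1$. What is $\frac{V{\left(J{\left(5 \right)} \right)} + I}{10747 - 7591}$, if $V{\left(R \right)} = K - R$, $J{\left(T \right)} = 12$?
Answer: $- \frac{11921}{1052} \approx -11.332$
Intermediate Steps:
$K = 1$ ($K = 0 + 1 = 1$)
$V{\left(R \right)} = 1 - R$
$\frac{V{\left(J{\left(5 \right)} \right)} + I}{10747 - 7591} = \frac{\left(1 - 12\right) - 35752}{10747 - 7591} = \frac{\left(1 - 12\right) - 35752}{3156} = \left(-11 - 35752\right) \frac{1}{3156} = \left(-35763\right) \frac{1}{3156} = - \frac{11921}{1052}$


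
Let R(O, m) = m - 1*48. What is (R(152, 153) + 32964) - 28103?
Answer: 4966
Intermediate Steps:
R(O, m) = -48 + m (R(O, m) = m - 48 = -48 + m)
(R(152, 153) + 32964) - 28103 = ((-48 + 153) + 32964) - 28103 = (105 + 32964) - 28103 = 33069 - 28103 = 4966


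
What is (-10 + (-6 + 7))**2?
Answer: 81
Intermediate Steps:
(-10 + (-6 + 7))**2 = (-10 + 1)**2 = (-9)**2 = 81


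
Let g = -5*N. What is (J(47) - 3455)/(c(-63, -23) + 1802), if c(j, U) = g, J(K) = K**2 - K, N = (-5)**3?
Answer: -431/809 ≈ -0.53276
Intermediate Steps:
N = -125
g = 625 (g = -5*(-125) = 625)
c(j, U) = 625
(J(47) - 3455)/(c(-63, -23) + 1802) = (47*(-1 + 47) - 3455)/(625 + 1802) = (47*46 - 3455)/2427 = (2162 - 3455)*(1/2427) = -1293*1/2427 = -431/809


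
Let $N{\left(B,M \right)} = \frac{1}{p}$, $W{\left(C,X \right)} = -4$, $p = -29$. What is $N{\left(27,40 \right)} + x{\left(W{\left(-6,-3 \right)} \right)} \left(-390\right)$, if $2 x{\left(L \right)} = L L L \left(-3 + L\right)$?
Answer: $- \frac{2533441}{29} \approx -87360.0$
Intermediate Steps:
$N{\left(B,M \right)} = - \frac{1}{29}$ ($N{\left(B,M \right)} = \frac{1}{-29} = - \frac{1}{29}$)
$x{\left(L \right)} = \frac{L^{3} \left(-3 + L\right)}{2}$ ($x{\left(L \right)} = \frac{L L L \left(-3 + L\right)}{2} = \frac{L^{2} L \left(-3 + L\right)}{2} = \frac{L^{3} \left(-3 + L\right)}{2}$)
$N{\left(27,40 \right)} + x{\left(W{\left(-6,-3 \right)} \right)} \left(-390\right) = - \frac{1}{29} + \frac{\left(-4\right)^{3} \left(-3 - 4\right)}{2} \left(-390\right) = - \frac{1}{29} + \frac{1}{2} \left(-64\right) \left(-7\right) \left(-390\right) = - \frac{1}{29} + 224 \left(-390\right) = - \frac{1}{29} - 87360 = - \frac{2533441}{29}$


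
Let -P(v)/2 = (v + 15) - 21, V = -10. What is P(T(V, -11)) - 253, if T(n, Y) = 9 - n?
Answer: -279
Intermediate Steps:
P(v) = 12 - 2*v (P(v) = -2*((v + 15) - 21) = -2*((15 + v) - 21) = -2*(-6 + v) = 12 - 2*v)
P(T(V, -11)) - 253 = (12 - 2*(9 - 1*(-10))) - 253 = (12 - 2*(9 + 10)) - 253 = (12 - 2*19) - 253 = (12 - 38) - 253 = -26 - 253 = -279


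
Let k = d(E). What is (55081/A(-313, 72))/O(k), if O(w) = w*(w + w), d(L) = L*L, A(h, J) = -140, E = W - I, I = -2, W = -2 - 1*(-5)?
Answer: -55081/175000 ≈ -0.31475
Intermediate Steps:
W = 3 (W = -2 + 5 = 3)
E = 5 (E = 3 - 1*(-2) = 3 + 2 = 5)
d(L) = L**2
k = 25 (k = 5**2 = 25)
O(w) = 2*w**2 (O(w) = w*(2*w) = 2*w**2)
(55081/A(-313, 72))/O(k) = (55081/(-140))/((2*25**2)) = (55081*(-1/140))/((2*625)) = -55081/140/1250 = -55081/140*1/1250 = -55081/175000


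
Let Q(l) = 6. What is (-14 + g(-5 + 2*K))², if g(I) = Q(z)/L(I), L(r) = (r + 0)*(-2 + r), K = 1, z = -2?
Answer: 4624/25 ≈ 184.96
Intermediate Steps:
L(r) = r*(-2 + r)
g(I) = 6/(I*(-2 + I)) (g(I) = 6/((I*(-2 + I))) = 6*(1/(I*(-2 + I))) = 6/(I*(-2 + I)))
(-14 + g(-5 + 2*K))² = (-14 + 6/((-5 + 2*1)*(-2 + (-5 + 2*1))))² = (-14 + 6/((-5 + 2)*(-2 + (-5 + 2))))² = (-14 + 6/(-3*(-2 - 3)))² = (-14 + 6*(-⅓)/(-5))² = (-14 + 6*(-⅓)*(-⅕))² = (-14 + ⅖)² = (-68/5)² = 4624/25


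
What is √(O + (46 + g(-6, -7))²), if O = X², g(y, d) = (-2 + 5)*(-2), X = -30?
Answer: 50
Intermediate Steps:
g(y, d) = -6 (g(y, d) = 3*(-2) = -6)
O = 900 (O = (-30)² = 900)
√(O + (46 + g(-6, -7))²) = √(900 + (46 - 6)²) = √(900 + 40²) = √(900 + 1600) = √2500 = 50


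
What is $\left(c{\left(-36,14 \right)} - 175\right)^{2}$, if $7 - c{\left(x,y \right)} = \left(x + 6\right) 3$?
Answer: $6084$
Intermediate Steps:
$c{\left(x,y \right)} = -11 - 3 x$ ($c{\left(x,y \right)} = 7 - \left(x + 6\right) 3 = 7 - \left(6 + x\right) 3 = 7 - \left(18 + 3 x\right) = -11 - 3 x$)
$\left(c{\left(-36,14 \right)} - 175\right)^{2} = \left(\left(-11 - -108\right) - 175\right)^{2} = \left(\left(-11 + 108\right) - 175\right)^{2} = \left(97 - 175\right)^{2} = \left(-78\right)^{2} = 6084$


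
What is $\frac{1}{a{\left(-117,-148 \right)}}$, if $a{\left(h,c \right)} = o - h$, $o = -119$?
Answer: $- \frac{1}{2} \approx -0.5$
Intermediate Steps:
$a{\left(h,c \right)} = -119 - h$
$\frac{1}{a{\left(-117,-148 \right)}} = \frac{1}{-119 - -117} = \frac{1}{-119 + 117} = \frac{1}{-2} = - \frac{1}{2}$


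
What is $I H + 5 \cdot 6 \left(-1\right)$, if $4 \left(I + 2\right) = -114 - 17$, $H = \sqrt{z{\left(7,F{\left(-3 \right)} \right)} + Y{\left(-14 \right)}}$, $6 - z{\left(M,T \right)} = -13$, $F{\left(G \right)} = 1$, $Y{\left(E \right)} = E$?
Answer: $-30 - \frac{139 \sqrt{5}}{4} \approx -107.7$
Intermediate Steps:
$z{\left(M,T \right)} = 19$ ($z{\left(M,T \right)} = 6 - -13 = 6 + 13 = 19$)
$H = \sqrt{5}$ ($H = \sqrt{19 - 14} = \sqrt{5} \approx 2.2361$)
$I = - \frac{139}{4}$ ($I = -2 + \frac{-114 - 17}{4} = -2 + \frac{1}{4} \left(-131\right) = -2 - \frac{131}{4} = - \frac{139}{4} \approx -34.75$)
$I H + 5 \cdot 6 \left(-1\right) = - \frac{139 \sqrt{5}}{4} + 5 \cdot 6 \left(-1\right) = - \frac{139 \sqrt{5}}{4} + 30 \left(-1\right) = - \frac{139 \sqrt{5}}{4} - 30 = -30 - \frac{139 \sqrt{5}}{4}$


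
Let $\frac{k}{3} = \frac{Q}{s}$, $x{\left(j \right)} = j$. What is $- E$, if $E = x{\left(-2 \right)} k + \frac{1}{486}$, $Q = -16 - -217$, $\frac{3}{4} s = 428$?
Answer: $\frac{439159}{208008} \approx 2.1113$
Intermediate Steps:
$s = \frac{1712}{3}$ ($s = \frac{4}{3} \cdot 428 = \frac{1712}{3} \approx 570.67$)
$Q = 201$ ($Q = -16 + 217 = 201$)
$k = \frac{1809}{1712}$ ($k = 3 \frac{201}{\frac{1712}{3}} = 3 \cdot 201 \cdot \frac{3}{1712} = 3 \cdot \frac{603}{1712} = \frac{1809}{1712} \approx 1.0567$)
$E = - \frac{439159}{208008}$ ($E = \left(-2\right) \frac{1809}{1712} + \frac{1}{486} = - \frac{1809}{856} + \frac{1}{486} = - \frac{439159}{208008} \approx -2.1113$)
$- E = \left(-1\right) \left(- \frac{439159}{208008}\right) = \frac{439159}{208008}$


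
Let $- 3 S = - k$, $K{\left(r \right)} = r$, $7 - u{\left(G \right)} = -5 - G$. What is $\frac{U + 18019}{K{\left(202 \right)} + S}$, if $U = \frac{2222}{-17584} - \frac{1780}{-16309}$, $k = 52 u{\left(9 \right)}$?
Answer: $\frac{2583719020293}{81158020048} \approx 31.836$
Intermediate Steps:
$u{\left(G \right)} = 12 + G$ ($u{\left(G \right)} = 7 - \left(-5 - G\right) = 7 + \left(5 + G\right) = 12 + G$)
$k = 1092$ ($k = 52 \left(12 + 9\right) = 52 \cdot 21 = 1092$)
$S = 364$ ($S = - \frac{\left(-1\right) 1092}{3} = \left(- \frac{1}{3}\right) \left(-1092\right) = 364$)
$U = - \frac{2469539}{143388728}$ ($U = 2222 \left(- \frac{1}{17584}\right) - - \frac{1780}{16309} = - \frac{1111}{8792} + \frac{1780}{16309} = - \frac{2469539}{143388728} \approx -0.017223$)
$\frac{U + 18019}{K{\left(202 \right)} + S} = \frac{- \frac{2469539}{143388728} + 18019}{202 + 364} = \frac{2583719020293}{143388728 \cdot 566} = \frac{2583719020293}{143388728} \cdot \frac{1}{566} = \frac{2583719020293}{81158020048}$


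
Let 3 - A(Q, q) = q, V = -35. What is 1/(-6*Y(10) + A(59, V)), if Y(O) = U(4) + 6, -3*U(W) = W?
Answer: ⅒ ≈ 0.10000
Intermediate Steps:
U(W) = -W/3
A(Q, q) = 3 - q
Y(O) = 14/3 (Y(O) = -⅓*4 + 6 = -4/3 + 6 = 14/3)
1/(-6*Y(10) + A(59, V)) = 1/(-6*14/3 + (3 - 1*(-35))) = 1/(-28 + (3 + 35)) = 1/(-28 + 38) = 1/10 = ⅒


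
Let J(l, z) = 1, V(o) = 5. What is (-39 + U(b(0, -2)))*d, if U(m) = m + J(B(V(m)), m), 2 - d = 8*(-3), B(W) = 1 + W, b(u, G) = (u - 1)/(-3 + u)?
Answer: -2938/3 ≈ -979.33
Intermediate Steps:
b(u, G) = (-1 + u)/(-3 + u)
d = 26 (d = 2 - 8*(-3) = 2 - 1*(-24) = 2 + 24 = 26)
U(m) = 1 + m (U(m) = m + 1 = 1 + m)
(-39 + U(b(0, -2)))*d = (-39 + (1 + (-1 + 0)/(-3 + 0)))*26 = (-39 + (1 - 1/(-3)))*26 = (-39 + (1 - ⅓*(-1)))*26 = (-39 + (1 + ⅓))*26 = (-39 + 4/3)*26 = -113/3*26 = -2938/3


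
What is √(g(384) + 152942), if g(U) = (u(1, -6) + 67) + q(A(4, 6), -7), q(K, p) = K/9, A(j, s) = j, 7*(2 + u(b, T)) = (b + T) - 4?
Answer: 2*√16868929/21 ≈ 391.16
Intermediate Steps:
u(b, T) = -18/7 + T/7 + b/7 (u(b, T) = -2 + ((b + T) - 4)/7 = -2 + ((T + b) - 4)/7 = -2 + (-4 + T + b)/7 = -2 + (-4/7 + T/7 + b/7) = -18/7 + T/7 + b/7)
q(K, p) = K/9 (q(K, p) = K*(⅑) = K/9)
g(U) = 4042/63 (g(U) = ((-18/7 + (⅐)*(-6) + (⅐)*1) + 67) + (⅑)*4 = ((-18/7 - 6/7 + ⅐) + 67) + 4/9 = (-23/7 + 67) + 4/9 = 446/7 + 4/9 = 4042/63)
√(g(384) + 152942) = √(4042/63 + 152942) = √(9639388/63) = 2*√16868929/21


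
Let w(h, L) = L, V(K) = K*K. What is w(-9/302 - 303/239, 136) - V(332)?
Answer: -110088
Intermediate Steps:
V(K) = K**2
w(-9/302 - 303/239, 136) - V(332) = 136 - 1*332**2 = 136 - 1*110224 = 136 - 110224 = -110088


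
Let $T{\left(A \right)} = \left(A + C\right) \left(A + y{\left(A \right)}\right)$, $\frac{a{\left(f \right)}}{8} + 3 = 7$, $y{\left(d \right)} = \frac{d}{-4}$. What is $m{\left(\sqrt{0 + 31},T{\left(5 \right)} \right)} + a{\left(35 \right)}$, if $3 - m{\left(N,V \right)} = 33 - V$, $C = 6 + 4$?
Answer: $\frac{233}{4} \approx 58.25$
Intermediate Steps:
$y{\left(d \right)} = - \frac{d}{4}$ ($y{\left(d \right)} = d \left(- \frac{1}{4}\right) = - \frac{d}{4}$)
$C = 10$
$a{\left(f \right)} = 32$ ($a{\left(f \right)} = -24 + 8 \cdot 7 = -24 + 56 = 32$)
$T{\left(A \right)} = \frac{3 A \left(10 + A\right)}{4}$ ($T{\left(A \right)} = \left(A + 10\right) \left(A - \frac{A}{4}\right) = \left(10 + A\right) \frac{3 A}{4} = \frac{3 A \left(10 + A\right)}{4}$)
$m{\left(N,V \right)} = -30 + V$ ($m{\left(N,V \right)} = 3 - \left(33 - V\right) = 3 + \left(-33 + V\right) = -30 + V$)
$m{\left(\sqrt{0 + 31},T{\left(5 \right)} \right)} + a{\left(35 \right)} = \left(-30 + \frac{3}{4} \cdot 5 \left(10 + 5\right)\right) + 32 = \left(-30 + \frac{3}{4} \cdot 5 \cdot 15\right) + 32 = \left(-30 + \frac{225}{4}\right) + 32 = \frac{105}{4} + 32 = \frac{233}{4}$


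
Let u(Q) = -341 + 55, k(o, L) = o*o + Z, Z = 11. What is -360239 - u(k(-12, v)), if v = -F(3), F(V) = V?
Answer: -359953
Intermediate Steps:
v = -3 (v = -1*3 = -3)
k(o, L) = 11 + o² (k(o, L) = o*o + 11 = o² + 11 = 11 + o²)
u(Q) = -286
-360239 - u(k(-12, v)) = -360239 - 1*(-286) = -360239 + 286 = -359953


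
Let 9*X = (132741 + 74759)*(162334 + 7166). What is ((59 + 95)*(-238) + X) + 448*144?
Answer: 11723833580/3 ≈ 3.9079e+9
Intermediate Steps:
X = 11723750000/3 (X = ((132741 + 74759)*(162334 + 7166))/9 = (207500*169500)/9 = (⅑)*35171250000 = 11723750000/3 ≈ 3.9079e+9)
((59 + 95)*(-238) + X) + 448*144 = ((59 + 95)*(-238) + 11723750000/3) + 448*144 = (154*(-238) + 11723750000/3) + 64512 = (-36652 + 11723750000/3) + 64512 = 11723640044/3 + 64512 = 11723833580/3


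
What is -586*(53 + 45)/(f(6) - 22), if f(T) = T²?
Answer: -4102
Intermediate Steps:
-586*(53 + 45)/(f(6) - 22) = -586*(53 + 45)/(6² - 22) = -57428/(36 - 22) = -57428/14 = -586*7 = -4102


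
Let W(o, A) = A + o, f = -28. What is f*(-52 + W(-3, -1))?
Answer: 1568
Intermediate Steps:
f*(-52 + W(-3, -1)) = -28*(-52 + (-1 - 3)) = -28*(-52 - 4) = -28*(-56) = 1568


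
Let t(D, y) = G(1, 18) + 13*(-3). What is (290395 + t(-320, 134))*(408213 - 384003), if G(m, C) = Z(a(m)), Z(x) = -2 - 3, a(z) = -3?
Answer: 7029397710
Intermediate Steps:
Z(x) = -5
G(m, C) = -5
t(D, y) = -44 (t(D, y) = -5 + 13*(-3) = -5 - 39 = -44)
(290395 + t(-320, 134))*(408213 - 384003) = (290395 - 44)*(408213 - 384003) = 290351*24210 = 7029397710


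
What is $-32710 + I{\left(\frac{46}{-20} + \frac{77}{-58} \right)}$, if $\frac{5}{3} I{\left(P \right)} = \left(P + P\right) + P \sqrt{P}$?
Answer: $- \frac{23717906}{725} - \frac{1578 i \sqrt{76270}}{105125} \approx -32714.0 - 4.1455 i$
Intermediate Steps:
$I{\left(P \right)} = \frac{3 P^{\frac{3}{2}}}{5} + \frac{6 P}{5}$ ($I{\left(P \right)} = \frac{3 \left(\left(P + P\right) + P \sqrt{P}\right)}{5} = \frac{3 \left(2 P + P^{\frac{3}{2}}\right)}{5} = \frac{3 \left(P^{\frac{3}{2}} + 2 P\right)}{5} = \frac{3 P^{\frac{3}{2}}}{5} + \frac{6 P}{5}$)
$-32710 + I{\left(\frac{46}{-20} + \frac{77}{-58} \right)} = -32710 + \left(\frac{3 \left(\frac{46}{-20} + \frac{77}{-58}\right)^{\frac{3}{2}}}{5} + \frac{6 \left(\frac{46}{-20} + \frac{77}{-58}\right)}{5}\right) = -32710 + \left(\frac{3 \left(46 \left(- \frac{1}{20}\right) + 77 \left(- \frac{1}{58}\right)\right)^{\frac{3}{2}}}{5} + \frac{6 \left(46 \left(- \frac{1}{20}\right) + 77 \left(- \frac{1}{58}\right)\right)}{5}\right) = -32710 + \left(\frac{3 \left(- \frac{23}{10} - \frac{77}{58}\right)^{\frac{3}{2}}}{5} + \frac{6 \left(- \frac{23}{10} - \frac{77}{58}\right)}{5}\right) = -32710 + \left(\frac{3 \left(- \frac{526}{145}\right)^{\frac{3}{2}}}{5} + \frac{6}{5} \left(- \frac{526}{145}\right)\right) = -32710 - \left(\frac{3156}{725} - \frac{3 \left(- \frac{526 i \sqrt{76270}}{21025}\right)}{5}\right) = -32710 - \left(\frac{3156}{725} + \frac{1578 i \sqrt{76270}}{105125}\right) = - \frac{23717906}{725} - \frac{1578 i \sqrt{76270}}{105125}$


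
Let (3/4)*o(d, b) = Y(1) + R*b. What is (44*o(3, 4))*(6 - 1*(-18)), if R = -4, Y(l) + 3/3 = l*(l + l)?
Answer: -21120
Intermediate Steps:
Y(l) = -1 + 2*l² (Y(l) = -1 + l*(l + l) = -1 + l*(2*l) = -1 + 2*l²)
o(d, b) = 4/3 - 16*b/3 (o(d, b) = 4*((-1 + 2*1²) - 4*b)/3 = 4*((-1 + 2*1) - 4*b)/3 = 4*((-1 + 2) - 4*b)/3 = 4*(1 - 4*b)/3 = 4/3 - 16*b/3)
(44*o(3, 4))*(6 - 1*(-18)) = (44*(4/3 - 16/3*4))*(6 - 1*(-18)) = (44*(4/3 - 64/3))*(6 + 18) = (44*(-20))*24 = -880*24 = -21120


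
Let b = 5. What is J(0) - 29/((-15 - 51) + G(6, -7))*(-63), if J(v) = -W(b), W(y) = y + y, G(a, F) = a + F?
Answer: -2497/67 ≈ -37.269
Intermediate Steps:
G(a, F) = F + a
W(y) = 2*y
J(v) = -10 (J(v) = -2*5 = -1*10 = -10)
J(0) - 29/((-15 - 51) + G(6, -7))*(-63) = -10 - 29/((-15 - 51) + (-7 + 6))*(-63) = -10 - 29/(-66 - 1)*(-63) = -10 - 29/(-67)*(-63) = -10 - 29*(-1/67)*(-63) = -10 + (29/67)*(-63) = -10 - 1827/67 = -2497/67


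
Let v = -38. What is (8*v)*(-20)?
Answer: 6080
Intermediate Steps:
(8*v)*(-20) = (8*(-38))*(-20) = -304*(-20) = 6080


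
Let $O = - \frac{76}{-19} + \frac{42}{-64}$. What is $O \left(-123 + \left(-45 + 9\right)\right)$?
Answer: $- \frac{17013}{32} \approx -531.66$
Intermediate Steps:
$O = \frac{107}{32}$ ($O = \left(-76\right) \left(- \frac{1}{19}\right) + 42 \left(- \frac{1}{64}\right) = 4 - \frac{21}{32} = \frac{107}{32} \approx 3.3438$)
$O \left(-123 + \left(-45 + 9\right)\right) = \frac{107 \left(-123 + \left(-45 + 9\right)\right)}{32} = \frac{107 \left(-123 - 36\right)}{32} = \frac{107}{32} \left(-159\right) = - \frac{17013}{32}$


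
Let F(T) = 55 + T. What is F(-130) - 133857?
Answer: -133932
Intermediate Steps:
F(-130) - 133857 = (55 - 130) - 133857 = -75 - 133857 = -133932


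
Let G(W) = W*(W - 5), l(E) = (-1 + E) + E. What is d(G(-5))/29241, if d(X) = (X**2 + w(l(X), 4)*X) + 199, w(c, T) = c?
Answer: 7649/29241 ≈ 0.26158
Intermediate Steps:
l(E) = -1 + 2*E
G(W) = W*(-5 + W)
d(X) = 199 + X**2 + X*(-1 + 2*X) (d(X) = (X**2 + (-1 + 2*X)*X) + 199 = (X**2 + X*(-1 + 2*X)) + 199 = 199 + X**2 + X*(-1 + 2*X))
d(G(-5))/29241 = (199 - (-5)*(-5 - 5) + 3*(-5*(-5 - 5))**2)/29241 = (199 - (-5)*(-10) + 3*(-5*(-10))**2)*(1/29241) = (199 - 1*50 + 3*50**2)*(1/29241) = (199 - 50 + 3*2500)*(1/29241) = (199 - 50 + 7500)*(1/29241) = 7649*(1/29241) = 7649/29241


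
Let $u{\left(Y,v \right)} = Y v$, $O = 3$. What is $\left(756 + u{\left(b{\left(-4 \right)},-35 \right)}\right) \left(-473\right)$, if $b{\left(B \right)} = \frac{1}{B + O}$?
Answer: $-374143$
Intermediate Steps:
$b{\left(B \right)} = \frac{1}{3 + B}$ ($b{\left(B \right)} = \frac{1}{B + 3} = \frac{1}{3 + B}$)
$\left(756 + u{\left(b{\left(-4 \right)},-35 \right)}\right) \left(-473\right) = \left(756 + \frac{1}{3 - 4} \left(-35\right)\right) \left(-473\right) = \left(756 + \frac{1}{-1} \left(-35\right)\right) \left(-473\right) = \left(756 - -35\right) \left(-473\right) = \left(756 + 35\right) \left(-473\right) = 791 \left(-473\right) = -374143$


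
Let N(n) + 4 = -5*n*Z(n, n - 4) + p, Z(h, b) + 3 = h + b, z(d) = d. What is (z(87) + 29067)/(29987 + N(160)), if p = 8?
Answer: -29154/220409 ≈ -0.13227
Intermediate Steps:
Z(h, b) = -3 + b + h (Z(h, b) = -3 + (h + b) = -3 + (b + h) = -3 + b + h)
N(n) = 4 - 5*n*(-7 + 2*n) (N(n) = -4 + (-5*n*(-3 + (n - 4) + n) + 8) = -4 + (-5*n*(-3 + (-4 + n) + n) + 8) = -4 + (-5*n*(-7 + 2*n) + 8) = -4 + (8 - 5*n*(-7 + 2*n)) = 4 - 5*n*(-7 + 2*n))
(z(87) + 29067)/(29987 + N(160)) = (87 + 29067)/(29987 + (4 - 5*160*(-7 + 2*160))) = 29154/(29987 + (4 - 5*160*(-7 + 320))) = 29154/(29987 + (4 - 5*160*313)) = 29154/(29987 + (4 - 250400)) = 29154/(29987 - 250396) = 29154/(-220409) = 29154*(-1/220409) = -29154/220409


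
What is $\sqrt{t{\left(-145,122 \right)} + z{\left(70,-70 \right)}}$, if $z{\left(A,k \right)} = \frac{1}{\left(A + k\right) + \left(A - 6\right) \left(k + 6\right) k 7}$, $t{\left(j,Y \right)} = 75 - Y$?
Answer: $\frac{i \sqrt{943308790}}{4480} \approx 6.8557 i$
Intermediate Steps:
$z{\left(A,k \right)} = \frac{1}{A + k + 7 k \left(-6 + A\right) \left(6 + k\right)}$ ($z{\left(A,k \right)} = \frac{1}{\left(A + k\right) + \left(-6 + A\right) \left(6 + k\right) k 7} = \frac{1}{\left(A + k\right) + k \left(-6 + A\right) \left(6 + k\right) 7} = \frac{1}{\left(A + k\right) + 7 k \left(-6 + A\right) \left(6 + k\right)} = \frac{1}{A + k + 7 k \left(-6 + A\right) \left(6 + k\right)}$)
$\sqrt{t{\left(-145,122 \right)} + z{\left(70,-70 \right)}} = \sqrt{\left(75 - 122\right) + \frac{1}{70 - -17570 - 42 \left(-70\right)^{2} + 7 \cdot 70 \left(-70\right)^{2} + 42 \cdot 70 \left(-70\right)}} = \sqrt{\left(75 - 122\right) + \frac{1}{70 + 17570 - 205800 + 7 \cdot 70 \cdot 4900 - 205800}} = \sqrt{-47 + \frac{1}{70 + 17570 - 205800 + 2401000 - 205800}} = \sqrt{-47 + \frac{1}{2007040}} = \sqrt{- \frac{94330879}{2007040}} = \frac{i \sqrt{943308790}}{4480}$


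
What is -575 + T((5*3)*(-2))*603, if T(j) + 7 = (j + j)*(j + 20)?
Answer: 357004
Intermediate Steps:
T(j) = -7 + 2*j*(20 + j) (T(j) = -7 + (j + j)*(j + 20) = -7 + (2*j)*(20 + j) = -7 + 2*j*(20 + j))
-575 + T((5*3)*(-2))*603 = -575 + (-7 + 2*((5*3)*(-2))² + 40*((5*3)*(-2)))*603 = -575 + (-7 + 2*(15*(-2))² + 40*(15*(-2)))*603 = -575 + (-7 + 2*(-30)² + 40*(-30))*603 = -575 + (-7 + 2*900 - 1200)*603 = -575 + (-7 + 1800 - 1200)*603 = -575 + 593*603 = -575 + 357579 = 357004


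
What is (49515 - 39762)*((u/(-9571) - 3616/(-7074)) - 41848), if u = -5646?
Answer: -4605455873844926/11284209 ≈ -4.0813e+8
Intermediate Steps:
(49515 - 39762)*((u/(-9571) - 3616/(-7074)) - 41848) = (49515 - 39762)*((-5646/(-9571) - 3616/(-7074)) - 41848) = 9753*((-5646*(-1/9571) - 3616*(-1/7074)) - 41848) = 9753*((5646/9571 + 1808/3537) - 41848) = 9753*(37274270/33852627 - 41848) = 9753*(-1416627460426/33852627) = -4605455873844926/11284209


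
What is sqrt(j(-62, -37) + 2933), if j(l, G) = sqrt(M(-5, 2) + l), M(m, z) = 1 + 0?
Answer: sqrt(2933 + I*sqrt(61)) ≈ 54.157 + 0.07211*I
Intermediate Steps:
M(m, z) = 1
j(l, G) = sqrt(1 + l)
sqrt(j(-62, -37) + 2933) = sqrt(sqrt(1 - 62) + 2933) = sqrt(sqrt(-61) + 2933) = sqrt(I*sqrt(61) + 2933) = sqrt(2933 + I*sqrt(61))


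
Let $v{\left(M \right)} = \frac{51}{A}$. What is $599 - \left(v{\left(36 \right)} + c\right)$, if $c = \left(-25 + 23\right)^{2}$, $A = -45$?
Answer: $\frac{8942}{15} \approx 596.13$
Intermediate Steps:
$v{\left(M \right)} = - \frac{17}{15}$ ($v{\left(M \right)} = \frac{51}{-45} = 51 \left(- \frac{1}{45}\right) = - \frac{17}{15}$)
$c = 4$ ($c = \left(-2\right)^{2} = 4$)
$599 - \left(v{\left(36 \right)} + c\right) = 599 - \left(- \frac{17}{15} + 4\right) = 599 - \frac{43}{15} = \frac{8942}{15}$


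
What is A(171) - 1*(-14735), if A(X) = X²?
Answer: 43976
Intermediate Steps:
A(171) - 1*(-14735) = 171² - 1*(-14735) = 29241 + 14735 = 43976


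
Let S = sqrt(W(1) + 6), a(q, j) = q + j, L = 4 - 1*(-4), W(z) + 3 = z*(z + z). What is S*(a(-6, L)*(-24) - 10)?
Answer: -58*sqrt(5) ≈ -129.69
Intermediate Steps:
W(z) = -3 + 2*z**2 (W(z) = -3 + z*(z + z) = -3 + z*(2*z) = -3 + 2*z**2)
L = 8 (L = 4 + 4 = 8)
a(q, j) = j + q
S = sqrt(5) (S = sqrt((-3 + 2*1**2) + 6) = sqrt((-3 + 2*1) + 6) = sqrt((-3 + 2) + 6) = sqrt(-1 + 6) = sqrt(5) ≈ 2.2361)
S*(a(-6, L)*(-24) - 10) = sqrt(5)*((8 - 6)*(-24) - 10) = sqrt(5)*(2*(-24) - 10) = sqrt(5)*(-48 - 10) = sqrt(5)*(-58) = -58*sqrt(5)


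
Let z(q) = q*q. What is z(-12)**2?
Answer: 20736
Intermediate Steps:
z(q) = q**2
z(-12)**2 = ((-12)**2)**2 = 144**2 = 20736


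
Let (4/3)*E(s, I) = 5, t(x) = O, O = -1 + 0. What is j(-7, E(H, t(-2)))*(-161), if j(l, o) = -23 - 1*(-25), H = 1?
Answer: -322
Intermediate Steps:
O = -1
t(x) = -1
E(s, I) = 15/4 (E(s, I) = (¾)*5 = 15/4)
j(l, o) = 2 (j(l, o) = -23 + 25 = 2)
j(-7, E(H, t(-2)))*(-161) = 2*(-161) = -322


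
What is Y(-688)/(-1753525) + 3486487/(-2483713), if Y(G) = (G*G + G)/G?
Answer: -6111935805844/4355252838325 ≈ -1.4033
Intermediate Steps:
Y(G) = (G + G**2)/G (Y(G) = (G**2 + G)/G = (G + G**2)/G)
Y(-688)/(-1753525) + 3486487/(-2483713) = (1 - 688)/(-1753525) + 3486487/(-2483713) = -687*(-1/1753525) + 3486487*(-1/2483713) = 687/1753525 - 3486487/2483713 = -6111935805844/4355252838325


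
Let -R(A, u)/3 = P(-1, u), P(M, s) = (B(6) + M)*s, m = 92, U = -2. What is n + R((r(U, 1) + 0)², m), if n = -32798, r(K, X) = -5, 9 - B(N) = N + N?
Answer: -31694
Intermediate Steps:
B(N) = 9 - 2*N (B(N) = 9 - (N + N) = 9 - 2*N)
P(M, s) = s*(-3 + M) (P(M, s) = ((9 - 2*6) + M)*s = ((9 - 12) + M)*s = (-3 + M)*s = s*(-3 + M))
R(A, u) = 12*u (R(A, u) = -3*u*(-3 - 1) = -3*u*(-4) = -(-12)*u = 12*u)
n + R((r(U, 1) + 0)², m) = -32798 + 12*92 = -32798 + 1104 = -31694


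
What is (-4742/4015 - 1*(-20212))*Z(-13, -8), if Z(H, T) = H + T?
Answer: -1704075198/4015 ≈ -4.2443e+5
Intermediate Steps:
(-4742/4015 - 1*(-20212))*Z(-13, -8) = (-4742/4015 - 1*(-20212))*(-13 - 8) = (-4742*1/4015 + 20212)*(-21) = (-4742/4015 + 20212)*(-21) = (81146438/4015)*(-21) = -1704075198/4015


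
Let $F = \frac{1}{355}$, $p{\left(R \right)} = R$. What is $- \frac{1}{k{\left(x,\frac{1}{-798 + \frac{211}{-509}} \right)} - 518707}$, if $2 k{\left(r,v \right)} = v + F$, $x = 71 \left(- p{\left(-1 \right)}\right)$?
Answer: $\frac{144269515}{74833607204256} \approx 1.9279 \cdot 10^{-6}$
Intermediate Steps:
$F = \frac{1}{355} \approx 0.0028169$
$x = 71$ ($x = 71 \left(\left(-1\right) \left(-1\right)\right) = 71 \cdot 1 = 71$)
$k{\left(r,v \right)} = \frac{1}{710} + \frac{v}{2}$ ($k{\left(r,v \right)} = \frac{v + \frac{1}{355}}{2} = \frac{\frac{1}{355} + v}{2} = \frac{1}{710} + \frac{v}{2}$)
$- \frac{1}{k{\left(x,\frac{1}{-798 + \frac{211}{-509}} \right)} - 518707} = - \frac{1}{\left(\frac{1}{710} + \frac{1}{2 \left(-798 + \frac{211}{-509}\right)}\right) - 518707} = - \frac{1}{\left(\frac{1}{710} + \frac{1}{2 \left(-798 + 211 \left(- \frac{1}{509}\right)\right)}\right) - 518707} = - \frac{1}{\left(\frac{1}{710} + \frac{1}{2 \left(-798 - \frac{211}{509}\right)}\right) - 518707} = - \frac{1}{\left(\frac{1}{710} + \frac{1}{2 \left(- \frac{406393}{509}\right)}\right) - 518707} = - \frac{1}{\left(\frac{1}{710} + \frac{1}{2} \left(- \frac{509}{406393}\right)\right) - 518707} = - \frac{1}{\left(\frac{1}{710} - \frac{509}{812786}\right) - 518707} = - \frac{1}{\frac{112849}{144269515} - 518707} = - \frac{1}{- \frac{74833607204256}{144269515}} = \left(-1\right) \left(- \frac{144269515}{74833607204256}\right) = \frac{144269515}{74833607204256}$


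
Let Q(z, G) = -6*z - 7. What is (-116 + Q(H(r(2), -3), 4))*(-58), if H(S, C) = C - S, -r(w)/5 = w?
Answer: 9570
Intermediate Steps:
r(w) = -5*w
Q(z, G) = -7 - 6*z
(-116 + Q(H(r(2), -3), 4))*(-58) = (-116 + (-7 - 6*(-3 - (-5)*2)))*(-58) = (-116 + (-7 - 6*(-3 - 1*(-10))))*(-58) = (-116 + (-7 - 6*(-3 + 10)))*(-58) = (-116 + (-7 - 6*7))*(-58) = (-116 + (-7 - 42))*(-58) = (-116 - 49)*(-58) = -165*(-58) = 9570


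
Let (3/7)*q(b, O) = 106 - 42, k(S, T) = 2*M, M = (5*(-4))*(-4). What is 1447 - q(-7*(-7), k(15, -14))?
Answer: 3893/3 ≈ 1297.7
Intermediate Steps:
M = 80 (M = -20*(-4) = 80)
k(S, T) = 160 (k(S, T) = 2*80 = 160)
q(b, O) = 448/3 (q(b, O) = 7*(106 - 42)/3 = (7/3)*64 = 448/3)
1447 - q(-7*(-7), k(15, -14)) = 1447 - 1*448/3 = 1447 - 448/3 = 3893/3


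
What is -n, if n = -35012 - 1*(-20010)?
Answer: 15002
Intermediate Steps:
n = -15002 (n = -35012 + 20010 = -15002)
-n = -1*(-15002) = 15002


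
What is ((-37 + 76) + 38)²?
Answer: 5929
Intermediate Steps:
((-37 + 76) + 38)² = (39 + 38)² = 77² = 5929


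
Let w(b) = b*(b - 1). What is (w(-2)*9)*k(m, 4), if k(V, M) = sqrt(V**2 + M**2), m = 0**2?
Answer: 216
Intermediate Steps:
m = 0
w(b) = b*(-1 + b)
k(V, M) = sqrt(M**2 + V**2)
(w(-2)*9)*k(m, 4) = (-2*(-1 - 2)*9)*sqrt(4**2 + 0**2) = (-2*(-3)*9)*sqrt(16 + 0) = (6*9)*sqrt(16) = 54*4 = 216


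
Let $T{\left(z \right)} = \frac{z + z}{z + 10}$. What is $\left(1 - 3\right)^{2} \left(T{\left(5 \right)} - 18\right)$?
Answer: $- \frac{208}{3} \approx -69.333$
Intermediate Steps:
$T{\left(z \right)} = \frac{2 z}{10 + z}$
$\left(1 - 3\right)^{2} \left(T{\left(5 \right)} - 18\right) = \left(1 - 3\right)^{2} \left(2 \cdot 5 \frac{1}{10 + 5} - 18\right) = \left(-2\right)^{2} \left(2 \cdot 5 \cdot \frac{1}{15} - 18\right) = 4 \left(2 \cdot 5 \cdot \frac{1}{15} - 18\right) = 4 \left(\frac{2}{3} - 18\right) = 4 \left(- \frac{52}{3}\right) = - \frac{208}{3}$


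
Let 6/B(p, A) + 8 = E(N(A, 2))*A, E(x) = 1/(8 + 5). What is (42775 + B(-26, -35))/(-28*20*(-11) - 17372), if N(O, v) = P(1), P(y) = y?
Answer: -5945647/1558468 ≈ -3.8151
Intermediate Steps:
N(O, v) = 1
E(x) = 1/13
B(p, A) = 6/(-8 + A/13)
(42775 + B(-26, -35))/(-28*20*(-11) - 17372) = (42775 + 78/(-104 - 35))/(-28*20*(-11) - 17372) = (42775 + 78/(-139))/(-560*(-11) - 17372) = (42775 + 78*(-1/139))/(6160 - 17372) = (42775 - 78/139)/(-11212) = (5945647/139)*(-1/11212) = -5945647/1558468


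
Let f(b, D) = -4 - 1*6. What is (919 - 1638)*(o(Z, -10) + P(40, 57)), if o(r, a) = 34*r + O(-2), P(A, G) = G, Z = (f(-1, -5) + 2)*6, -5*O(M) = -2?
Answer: 5660687/5 ≈ 1.1321e+6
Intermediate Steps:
f(b, D) = -10 (f(b, D) = -4 - 6 = -10)
O(M) = ⅖ (O(M) = -⅕*(-2) = ⅖)
Z = -48 (Z = (-10 + 2)*6 = -8*6 = -48)
o(r, a) = ⅖ + 34*r (o(r, a) = 34*r + ⅖ = ⅖ + 34*r)
(919 - 1638)*(o(Z, -10) + P(40, 57)) = (919 - 1638)*((⅖ + 34*(-48)) + 57) = -719*((⅖ - 1632) + 57) = -719*(-8158/5 + 57) = -719*(-7873/5) = 5660687/5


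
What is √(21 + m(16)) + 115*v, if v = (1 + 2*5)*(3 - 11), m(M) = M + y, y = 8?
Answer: -10120 + 3*√5 ≈ -10113.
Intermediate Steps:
m(M) = 8 + M (m(M) = M + 8 = 8 + M)
v = -88 (v = (1 + 10)*(-8) = 11*(-8) = -88)
√(21 + m(16)) + 115*v = √(21 + (8 + 16)) + 115*(-88) = √(21 + 24) - 10120 = √45 - 10120 = 3*√5 - 10120 = -10120 + 3*√5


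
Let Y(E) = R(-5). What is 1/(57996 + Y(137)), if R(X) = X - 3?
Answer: 1/57988 ≈ 1.7245e-5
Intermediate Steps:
R(X) = -3 + X
Y(E) = -8 (Y(E) = -3 - 5 = -8)
1/(57996 + Y(137)) = 1/(57996 - 8) = 1/57988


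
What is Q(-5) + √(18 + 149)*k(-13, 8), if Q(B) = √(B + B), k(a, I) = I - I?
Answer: I*√10 ≈ 3.1623*I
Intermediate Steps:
k(a, I) = 0
Q(B) = √2*√B (Q(B) = √(2*B) = √2*√B)
Q(-5) + √(18 + 149)*k(-13, 8) = √2*√(-5) + √(18 + 149)*0 = √2*(I*√5) + √167*0 = I*√10 + 0 = I*√10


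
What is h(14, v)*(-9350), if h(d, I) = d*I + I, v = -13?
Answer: 1823250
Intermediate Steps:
h(d, I) = I + I*d (h(d, I) = I*d + I = I + I*d)
h(14, v)*(-9350) = -13*(1 + 14)*(-9350) = -13*15*(-9350) = -195*(-9350) = 1823250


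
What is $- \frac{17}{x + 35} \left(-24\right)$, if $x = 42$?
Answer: $\frac{408}{77} \approx 5.2987$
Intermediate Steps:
$- \frac{17}{x + 35} \left(-24\right) = - \frac{17}{42 + 35} \left(-24\right) = - \frac{17}{77} \left(-24\right) = \left(-17\right) \frac{1}{77} \left(-24\right) = \left(- \frac{17}{77}\right) \left(-24\right) = \frac{408}{77}$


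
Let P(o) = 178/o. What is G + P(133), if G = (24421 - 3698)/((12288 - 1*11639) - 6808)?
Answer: -1659857/819147 ≈ -2.0263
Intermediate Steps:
G = -20723/6159 (G = 20723/((12288 - 11639) - 6808) = 20723/(649 - 6808) = 20723/(-6159) = 20723*(-1/6159) = -20723/6159 ≈ -3.3647)
G + P(133) = -20723/6159 + 178/133 = -1659857/819147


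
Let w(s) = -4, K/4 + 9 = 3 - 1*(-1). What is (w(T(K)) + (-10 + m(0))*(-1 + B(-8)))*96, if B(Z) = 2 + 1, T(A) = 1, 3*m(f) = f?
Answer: -2304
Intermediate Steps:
K = -20 (K = -36 + 4*(3 - 1*(-1)) = -36 + 4*(3 + 1) = -36 + 4*4 = -36 + 16 = -20)
m(f) = f/3
B(Z) = 3
(w(T(K)) + (-10 + m(0))*(-1 + B(-8)))*96 = (-4 + (-10 + (⅓)*0)*(-1 + 3))*96 = (-4 + (-10 + 0)*2)*96 = (-4 - 10*2)*96 = (-4 - 20)*96 = -24*96 = -2304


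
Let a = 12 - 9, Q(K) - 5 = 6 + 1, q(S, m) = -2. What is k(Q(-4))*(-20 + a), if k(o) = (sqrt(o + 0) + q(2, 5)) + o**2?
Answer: -2414 - 34*sqrt(3) ≈ -2472.9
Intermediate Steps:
Q(K) = 12 (Q(K) = 5 + (6 + 1) = 5 + 7 = 12)
k(o) = -2 + sqrt(o) + o**2 (k(o) = (sqrt(o + 0) - 2) + o**2 = (sqrt(o) - 2) + o**2 = (-2 + sqrt(o)) + o**2 = -2 + sqrt(o) + o**2)
a = 3
k(Q(-4))*(-20 + a) = (-2 + sqrt(12) + 12**2)*(-20 + 3) = (-2 + 2*sqrt(3) + 144)*(-17) = (142 + 2*sqrt(3))*(-17) = -2414 - 34*sqrt(3)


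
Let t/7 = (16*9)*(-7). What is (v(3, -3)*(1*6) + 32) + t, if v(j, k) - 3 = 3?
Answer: -6988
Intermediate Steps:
v(j, k) = 6 (v(j, k) = 3 + 3 = 6)
t = -7056 (t = 7*((16*9)*(-7)) = 7*(144*(-7)) = 7*(-1008) = -7056)
(v(3, -3)*(1*6) + 32) + t = (6*(1*6) + 32) - 7056 = (6*6 + 32) - 7056 = (36 + 32) - 7056 = 68 - 7056 = -6988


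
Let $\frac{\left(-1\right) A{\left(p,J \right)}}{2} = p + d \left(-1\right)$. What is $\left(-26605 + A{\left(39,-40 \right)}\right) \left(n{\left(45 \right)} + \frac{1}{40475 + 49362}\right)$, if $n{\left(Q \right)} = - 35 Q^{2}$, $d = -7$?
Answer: $\frac{15453188026698}{8167} \approx 1.8921 \cdot 10^{9}$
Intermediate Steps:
$A{\left(p,J \right)} = -14 - 2 p$ ($A{\left(p,J \right)} = - 2 \left(p - -7\right) = - 2 \left(p + 7\right) = - 2 \left(7 + p\right) = -14 - 2 p$)
$\left(-26605 + A{\left(39,-40 \right)}\right) \left(n{\left(45 \right)} + \frac{1}{40475 + 49362}\right) = \left(-26605 - 92\right) \left(- 35 \cdot 45^{2} + \frac{1}{40475 + 49362}\right) = \left(-26605 - 92\right) \left(\left(-35\right) 2025 + \frac{1}{89837}\right) = \left(-26605 - 92\right) \left(-70875 + \frac{1}{89837}\right) = \left(-26697\right) \left(- \frac{6367197374}{89837}\right) = \frac{15453188026698}{8167}$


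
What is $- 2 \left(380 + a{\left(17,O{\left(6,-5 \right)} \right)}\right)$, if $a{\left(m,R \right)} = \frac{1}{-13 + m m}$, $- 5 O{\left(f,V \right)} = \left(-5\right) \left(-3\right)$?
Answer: $- \frac{104881}{138} \approx -760.01$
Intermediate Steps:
$O{\left(f,V \right)} = -3$ ($O{\left(f,V \right)} = - \frac{\left(-5\right) \left(-3\right)}{5} = \left(- \frac{1}{5}\right) 15 = -3$)
$a{\left(m,R \right)} = \frac{1}{-13 + m^{2}}$
$- 2 \left(380 + a{\left(17,O{\left(6,-5 \right)} \right)}\right) = - 2 \left(380 + \frac{1}{-13 + 17^{2}}\right) = - 2 \left(380 + \frac{1}{-13 + 289}\right) = - 2 \left(380 + \frac{1}{276}\right) = \left(-2\right) \frac{104881}{276} = - \frac{104881}{138}$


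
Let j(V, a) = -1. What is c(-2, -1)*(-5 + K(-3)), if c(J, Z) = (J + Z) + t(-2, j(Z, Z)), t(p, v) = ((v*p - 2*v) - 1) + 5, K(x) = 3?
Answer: -10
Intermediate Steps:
t(p, v) = 4 - 2*v + p*v (t(p, v) = ((p*v - 2*v) - 1) + 5 = ((-2*v + p*v) - 1) + 5 = (-1 - 2*v + p*v) + 5 = 4 - 2*v + p*v)
c(J, Z) = 8 + J + Z (c(J, Z) = (J + Z) + (4 - 2*(-1) - 2*(-1)) = (J + Z) + (4 + 2 + 2) = (J + Z) + 8 = 8 + J + Z)
c(-2, -1)*(-5 + K(-3)) = (8 - 2 - 1)*(-5 + 3) = 5*(-2) = -10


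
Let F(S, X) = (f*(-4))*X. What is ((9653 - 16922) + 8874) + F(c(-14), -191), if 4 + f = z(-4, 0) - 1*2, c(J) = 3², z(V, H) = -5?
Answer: -6799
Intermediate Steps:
c(J) = 9
f = -11 (f = -4 + (-5 - 1*2) = -4 + (-5 - 2) = -4 - 7 = -11)
F(S, X) = 44*X (F(S, X) = (-11*(-4))*X = 44*X)
((9653 - 16922) + 8874) + F(c(-14), -191) = ((9653 - 16922) + 8874) + 44*(-191) = (-7269 + 8874) - 8404 = 1605 - 8404 = -6799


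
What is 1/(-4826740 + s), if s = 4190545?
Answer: -1/636195 ≈ -1.5718e-6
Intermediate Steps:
1/(-4826740 + s) = 1/(-4826740 + 4190545) = 1/(-636195) = -1/636195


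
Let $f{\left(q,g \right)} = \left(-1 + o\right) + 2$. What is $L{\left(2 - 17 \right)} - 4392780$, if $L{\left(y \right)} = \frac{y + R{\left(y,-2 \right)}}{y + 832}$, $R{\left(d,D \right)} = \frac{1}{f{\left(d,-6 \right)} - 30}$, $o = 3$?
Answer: $- \frac{93311433151}{21242} \approx -4.3928 \cdot 10^{6}$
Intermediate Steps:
$f{\left(q,g \right)} = 4$ ($f{\left(q,g \right)} = \left(-1 + 3\right) + 2 = 2 + 2 = 4$)
$R{\left(d,D \right)} = - \frac{1}{26}$ ($R{\left(d,D \right)} = \frac{1}{4 - 30} = \frac{1}{-26} = - \frac{1}{26}$)
$L{\left(y \right)} = \frac{- \frac{1}{26} + y}{832 + y}$ ($L{\left(y \right)} = \frac{y - \frac{1}{26}}{y + 832} = \frac{- \frac{1}{26} + y}{832 + y}$)
$L{\left(2 - 17 \right)} - 4392780 = \frac{- \frac{1}{26} + \left(2 - 17\right)}{832 + \left(2 - 17\right)} - 4392780 = \frac{- \frac{1}{26} - 15}{832 - 15} - 4392780 = \frac{1}{817} \left(- \frac{391}{26}\right) - 4392780 = - \frac{391}{21242} - 4392780 = - \frac{93311433151}{21242}$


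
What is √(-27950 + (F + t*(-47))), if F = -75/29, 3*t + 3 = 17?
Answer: I*√213233259/87 ≈ 167.84*I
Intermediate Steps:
t = 14/3 (t = -1 + (⅓)*17 = -1 + 17/3 = 14/3 ≈ 4.6667)
F = -75/29 (F = -75*1/29 = -75/29 ≈ -2.5862)
√(-27950 + (F + t*(-47))) = √(-27950 + (-75/29 + (14/3)*(-47))) = √(-27950 + (-75/29 - 658/3)) = √(-27950 - 19307/87) = √(-2450957/87) = I*√213233259/87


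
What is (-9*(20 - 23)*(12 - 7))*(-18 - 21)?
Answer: -5265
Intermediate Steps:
(-9*(20 - 23)*(12 - 7))*(-18 - 21) = -(-27)*5*(-39) = -9*(-15)*(-39) = 135*(-39) = -5265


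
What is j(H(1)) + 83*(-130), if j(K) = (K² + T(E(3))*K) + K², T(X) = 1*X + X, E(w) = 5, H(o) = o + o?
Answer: -10762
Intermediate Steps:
H(o) = 2*o
T(X) = 2*X (T(X) = X + X = 2*X)
j(K) = 2*K² + 10*K (j(K) = (K² + (2*5)*K) + K² = (K² + 10*K) + K² = 2*K² + 10*K)
j(H(1)) + 83*(-130) = 2*(2*1)*(5 + 2*1) + 83*(-130) = 2*2*(5 + 2) - 10790 = 2*2*7 - 10790 = 28 - 10790 = -10762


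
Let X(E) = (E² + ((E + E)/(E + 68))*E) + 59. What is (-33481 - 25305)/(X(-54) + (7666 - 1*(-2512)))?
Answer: -411502/94987 ≈ -4.3322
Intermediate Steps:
X(E) = 59 + E² + 2*E²/(68 + E) (X(E) = (E² + ((2*E)/(68 + E))*E) + 59 = (E² + (2*E/(68 + E))*E) + 59 = (E² + 2*E²/(68 + E)) + 59 = 59 + E² + 2*E²/(68 + E))
(-33481 - 25305)/(X(-54) + (7666 - 1*(-2512))) = (-33481 - 25305)/((4012 + (-54)³ + 59*(-54) + 70*(-54)²)/(68 - 54) + (7666 - 1*(-2512))) = -58786/((4012 - 157464 - 3186 + 70*2916)/14 + (7666 + 2512)) = -58786/((4012 - 157464 - 3186 + 204120)/14 + 10178) = -58786/((1/14)*47482 + 10178) = -58786/(23741/7 + 10178) = -58786/94987/7 = -58786*7/94987 = -411502/94987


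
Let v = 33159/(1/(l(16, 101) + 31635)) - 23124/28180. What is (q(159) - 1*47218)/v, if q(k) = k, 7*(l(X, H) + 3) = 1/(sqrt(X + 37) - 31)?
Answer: -247158777022874558982015/5508855145165915918772214587 - 3687965240406025*sqrt(53)/16526565435497747756316643761 ≈ -4.4866e-5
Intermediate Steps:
l(X, H) = -3 + 1/(7*(-31 + sqrt(37 + X))) (l(X, H) = -3 + 1/(7*(sqrt(X + 37) - 31)) = -3 + 1/(7*(sqrt(37 + X) - 31)) = -3 + 1/(7*(-31 + sqrt(37 + X))))
v = 7390099072644/7045 + 4737*(652 - 21*sqrt(53))/(-31 + sqrt(53)) (v = 33159/(1/((652 - 21*sqrt(37 + 16))/(7*(-31 + sqrt(37 + 16))) + 31635)) - 23124/28180 = 33159/(1/((652 - 21*sqrt(53))/(7*(-31 + sqrt(53))) + 31635)) - 23124*1/28180 = 33159/(1/(31635 + (652 - 21*sqrt(53))/(7*(-31 + sqrt(53))))) - 5781/7045 = 33159*(31635 + (652 - 21*sqrt(53))/(7*(-31 + sqrt(53)))) - 5781/7045 = (1048984965 + 4737*(652 - 21*sqrt(53))/(-31 + sqrt(53))) - 5781/7045 = 7390099072644/7045 + 4737*(652 - 21*sqrt(53))/(-31 + sqrt(53)) ≈ 1.0489e+9)
(q(159) - 1*47218)/v = (159 - 1*47218)/(6709572582981417/6396860 - 4737*sqrt(53)/908) = (159 - 47218)/(6709572582981417/6396860 - 4737*sqrt(53)/908) = -47059/(6709572582981417/6396860 - 4737*sqrt(53)/908)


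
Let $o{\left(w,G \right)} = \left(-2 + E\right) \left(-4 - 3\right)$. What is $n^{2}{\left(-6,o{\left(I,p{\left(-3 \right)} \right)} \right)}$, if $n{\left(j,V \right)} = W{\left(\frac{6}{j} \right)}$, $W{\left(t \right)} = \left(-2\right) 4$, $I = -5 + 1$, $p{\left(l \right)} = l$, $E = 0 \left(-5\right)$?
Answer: $64$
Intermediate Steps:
$E = 0$
$I = -4$
$o{\left(w,G \right)} = 14$ ($o{\left(w,G \right)} = \left(-2 + 0\right) \left(-4 - 3\right) = \left(-2\right) \left(-7\right) = 14$)
$W{\left(t \right)} = -8$
$n{\left(j,V \right)} = -8$
$n^{2}{\left(-6,o{\left(I,p{\left(-3 \right)} \right)} \right)} = \left(-8\right)^{2} = 64$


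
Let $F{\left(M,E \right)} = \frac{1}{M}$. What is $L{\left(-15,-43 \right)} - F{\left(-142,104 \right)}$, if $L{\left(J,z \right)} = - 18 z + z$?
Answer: $\frac{103803}{142} \approx 731.01$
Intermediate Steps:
$L{\left(J,z \right)} = - 17 z$
$L{\left(-15,-43 \right)} - F{\left(-142,104 \right)} = \left(-17\right) \left(-43\right) - \frac{1}{-142} = 731 - - \frac{1}{142} = 731 + \frac{1}{142} = \frac{103803}{142}$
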